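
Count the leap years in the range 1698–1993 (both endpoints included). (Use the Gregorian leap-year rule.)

Multiples of 4 in [1698,1993]: 74.
Of those, multiples of 100: 3 (not leap unless ÷400).
Multiples of 400: 0.
Leap years = 74 − 3 + 0 = 71.

71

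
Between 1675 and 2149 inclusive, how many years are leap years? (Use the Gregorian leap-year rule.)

115

Multiples of 4 in [1675,2149]: 119.
Of those, multiples of 100: 5 (not leap unless ÷400).
Multiples of 400: 1.
Leap years = 119 − 5 + 1 = 115.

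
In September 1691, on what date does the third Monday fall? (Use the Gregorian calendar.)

September 17, 1691

September 1, 1691 is a Saturday.
The first Monday is therefore September 3 (2 days later).
The third Monday is 3 + 2×7 = September 17.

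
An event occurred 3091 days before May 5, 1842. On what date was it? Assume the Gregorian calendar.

−365 (one year) → May 5, 1841 (2726 left).
−365 (one year) → May 5, 1840 (2361 left).
−366 (one year; includes Feb 29, 1840) → May 5, 1839 (1995 left).
−365 (one year) → May 5, 1838 (1630 left).
−365 (one year) → May 5, 1837 (1265 left).
−365 (one year) → May 5, 1836 (900 left).
−366 (one year; includes Feb 29, 1836) → May 5, 1835 (534 left).
−365 (one year) → May 5, 1834 (169 left).
−5 → Apr 30, 1834 (end of Apr, 30 days; 164 left).
−30 → Mar 31, 1834 (end of Mar, 31 days; 134 left).
−31 → Feb 28, 1834 (end of Feb, 28 days; 103 left).
−28 → Jan 31, 1834 (end of Jan, 31 days; 75 left).
−31 → Dec 31, 1833 (end of Dec, 31 days; 44 left).
−31 → Nov 30, 1833 (end of Nov, 30 days; 13 left).
−13 → Nov 17, 1833.

November 17, 1833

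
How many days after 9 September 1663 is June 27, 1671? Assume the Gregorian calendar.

Sep 9, 1663 → Sep 9, 1664: 366 days (Feb 29, 1664 is in that span).
Sep 9, 1664 → Sep 9, 1665: 365 days.
Sep 9, 1665 → Sep 9, 1666: 365 days.
Sep 9, 1666 → Sep 9, 1667: 365 days.
Sep 9, 1667 → Sep 9, 1668: 366 days (Feb 29, 1668 is in that span).
Sep 9, 1668 → Sep 9, 1669: 365 days.
Sep 9, 1669 → Sep 9, 1670: 365 days.
Sep 9, 1670 → Oct 9, 1670: 30 days (September has 30).
Oct 9, 1670 → Nov 9, 1670: 31 days (October has 31).
Nov 9, 1670 → Dec 9, 1670: 30 days (November has 30).
Dec 9, 1670 → Jan 9, 1671: 31 days (December has 31).
Jan 9, 1671 → Feb 9, 1671: 31 days (January has 31).
Feb 9, 1671 → Mar 9, 1671: 28 days (February has 28).
Mar 9, 1671 → Apr 9, 1671: 31 days (March has 31).
Apr 9, 1671 → May 9, 1671: 30 days (April has 30).
May 9, 1671 → Jun 9, 1671: 31 days (May has 31).
Jun 9, 1671 → Jun 27, 1671: 18 days.
Total: 2848 days.

2848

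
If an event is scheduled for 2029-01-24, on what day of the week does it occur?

Doomsday rule: the anchor day for the 2000s is Tuesday. For year 29: 29÷12 = 2 r 5, and 5÷4 = 1, so 2+5+1 = 8.
Tuesday + 8 ≡ Wednesday — that's 2029's doomsday.
In January the doomsday date is Jan 3 (2029 is not a leap year).
Jan 24 is 21 days after Jan 3; 21 mod 7 = 0, so Wednesday + 0 = Wednesday.

Wednesday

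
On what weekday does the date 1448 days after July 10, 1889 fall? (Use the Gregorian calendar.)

First find the weekday of Jul 10, 1889. Doomsday rule: the anchor day for the 1800s is Friday. For year 89: 89÷12 = 7 r 5, and 5÷4 = 1, so 7+5+1 = 13.
Friday + 13 ≡ Thursday — that's 1889's doomsday.
In July the doomsday date is Jul 11.
Jul 10 is 1 day before Jul 11; 1 mod 7 = 1, so Thursday − 1 = Wednesday.
1448 mod 7 = 6, so 1448 days after a Wednesday is Wednesday + 6 = Tuesday.

Tuesday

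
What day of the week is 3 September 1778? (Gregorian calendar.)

Thursday

Doomsday rule: the anchor day for the 1700s is Sunday. For year 78: 78÷12 = 6 r 6, and 6÷4 = 1, so 6+6+1 = 13.
Sunday + 13 ≡ Saturday — that's 1778's doomsday.
In September the doomsday date is Sep 5.
Sep 3 is 2 days before Sep 5; 2 mod 7 = 2, so Saturday − 2 = Thursday.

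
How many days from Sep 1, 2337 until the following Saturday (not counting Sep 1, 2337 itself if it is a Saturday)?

Sep 1, 2337 is a Wednesday.
From Wednesday to the next Saturday is 3 days.

3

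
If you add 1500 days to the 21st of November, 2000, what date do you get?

+365 (one year) → Nov 21, 2001 (1135 left).
+365 (one year) → Nov 21, 2002 (770 left).
+365 (one year) → Nov 21, 2003 (405 left).
+366 (one year; includes Feb 29, 2004) → Nov 21, 2004 (39 left).
Nov has 30 days: +10 → Dec 1, 2004 (29 left).
+29 → Dec 30, 2004.

December 30, 2004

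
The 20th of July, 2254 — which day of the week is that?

Thursday

Doomsday rule: the anchor day for the 2200s is Friday. For year 54: 54÷12 = 4 r 6, and 6÷4 = 1, so 4+6+1 = 11.
Friday + 11 ≡ Tuesday — that's 2254's doomsday.
In July the doomsday date is Jul 11.
Jul 20 is 9 days after Jul 11; 9 mod 7 = 2, so Tuesday + 2 = Thursday.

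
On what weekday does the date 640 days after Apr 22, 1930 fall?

Friday

Apr 22, 1930 is a Tuesday.
640 mod 7 = 3, so 640 days after a Tuesday is Tuesday + 3 = Friday.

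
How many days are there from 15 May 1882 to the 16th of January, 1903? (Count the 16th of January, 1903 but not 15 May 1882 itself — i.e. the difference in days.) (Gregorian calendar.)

7550

May 15, 1882 → May 15, 1883: 365 days.
May 15, 1883 → May 15, 1884: 366 days (Feb 29, 1884 is in that span).
May 15, 1884 → May 15, 1885: 365 days.
May 15, 1885 → May 15, 1886: 365 days.
May 15, 1886 → May 15, 1887: 365 days.
May 15, 1887 → May 15, 1888: 366 days (Feb 29, 1888 is in that span).
May 15, 1888 → May 15, 1889: 365 days.
May 15, 1889 → May 15, 1890: 365 days.
May 15, 1890 → May 15, 1891: 365 days.
May 15, 1891 → May 15, 1892: 366 days (Feb 29, 1892 is in that span).
May 15, 1892 → May 15, 1893: 365 days.
May 15, 1893 → May 15, 1894: 365 days.
May 15, 1894 → May 15, 1895: 365 days.
May 15, 1895 → May 15, 1896: 366 days (Feb 29, 1896 is in that span).
May 15, 1896 → May 15, 1897: 365 days.
May 15, 1897 → May 15, 1898: 365 days.
May 15, 1898 → May 15, 1899: 365 days.
May 15, 1899 → May 15, 1900: 365 days.
May 15, 1900 → May 15, 1901: 365 days.
May 15, 1901 → May 15, 1902: 365 days.
May 15, 1902 → Jun 15, 1902: 31 days (May has 31).
Jun 15, 1902 → Jul 15, 1902: 30 days (June has 30).
Jul 15, 1902 → Aug 15, 1902: 31 days (July has 31).
Aug 15, 1902 → Sep 15, 1902: 31 days (August has 31).
Sep 15, 1902 → Oct 15, 1902: 30 days (September has 30).
Oct 15, 1902 → Nov 15, 1902: 31 days (October has 31).
Nov 15, 1902 → Dec 15, 1902: 30 days (November has 30).
Dec 15, 1902 → Jan 15, 1903: 31 days (December has 31).
Jan 15, 1903 → Jan 16, 1903: 1 days.
Total: 7550 days.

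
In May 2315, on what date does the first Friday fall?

May 1, 2315 is a Saturday.
The first Friday is therefore May 7 (6 days later).

May 7, 2315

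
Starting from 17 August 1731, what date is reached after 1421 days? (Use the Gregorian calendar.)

July 8, 1735

+366 (one year; includes Feb 29, 1732) → Aug 17, 1732 (1055 left).
+365 (one year) → Aug 17, 1733 (690 left).
+365 (one year) → Aug 17, 1734 (325 left).
Aug has 31 days: +15 → Sep 1, 1734 (310 left).
Sep has 30 days: +30 → Oct 1, 1734 (280 left).
Oct has 31 days: +31 → Nov 1, 1734 (249 left).
Nov has 30 days: +30 → Dec 1, 1734 (219 left).
Dec has 31 days: +31 → Jan 1, 1735 (188 left).
Jan has 31 days: +31 → Feb 1, 1735 (157 left).
Feb has 28 days: +28 → Mar 1, 1735 (129 left).
Mar has 31 days: +31 → Apr 1, 1735 (98 left).
Apr has 30 days: +30 → May 1, 1735 (68 left).
May has 31 days: +31 → Jun 1, 1735 (37 left).
Jun has 30 days: +30 → Jul 1, 1735 (7 left).
+7 → Jul 8, 1735.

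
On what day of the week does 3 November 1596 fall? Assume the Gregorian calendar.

Doomsday rule: the anchor day for the 1500s is Wednesday. For year 96: 96÷12 = 8 r 0, and 0÷4 = 0, so 8+0+0 = 8.
Wednesday + 8 ≡ Thursday — that's 1596's doomsday.
In November the doomsday date is Nov 7.
Nov 3 is 4 days before Nov 7; 4 mod 7 = 4, so Thursday − 4 = Sunday.

Sunday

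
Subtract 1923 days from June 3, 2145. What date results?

February 27, 2140

−365 (one year) → Jun 3, 2144 (1558 left).
−366 (one year; includes Feb 29, 2144) → Jun 3, 2143 (1192 left).
−365 (one year) → Jun 3, 2142 (827 left).
−365 (one year) → Jun 3, 2141 (462 left).
−365 (one year) → Jun 3, 2140 (97 left).
−3 → May 31, 2140 (end of May, 31 days; 94 left).
−31 → Apr 30, 2140 (end of Apr, 30 days; 63 left).
−30 → Mar 31, 2140 (end of Mar, 31 days; 33 left).
−31 → Feb 29, 2140 (end of Feb, 29 days; 2 left).
−2 → Feb 27, 2140.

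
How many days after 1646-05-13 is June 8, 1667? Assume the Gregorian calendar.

7696

May 13, 1646 → May 13, 1647: 365 days.
May 13, 1647 → May 13, 1648: 366 days (Feb 29, 1648 is in that span).
May 13, 1648 → May 13, 1649: 365 days.
May 13, 1649 → May 13, 1650: 365 days.
May 13, 1650 → May 13, 1651: 365 days.
May 13, 1651 → May 13, 1652: 366 days (Feb 29, 1652 is in that span).
May 13, 1652 → May 13, 1653: 365 days.
May 13, 1653 → May 13, 1654: 365 days.
May 13, 1654 → May 13, 1655: 365 days.
May 13, 1655 → May 13, 1656: 366 days (Feb 29, 1656 is in that span).
May 13, 1656 → May 13, 1657: 365 days.
May 13, 1657 → May 13, 1658: 365 days.
May 13, 1658 → May 13, 1659: 365 days.
May 13, 1659 → May 13, 1660: 366 days (Feb 29, 1660 is in that span).
May 13, 1660 → May 13, 1661: 365 days.
May 13, 1661 → May 13, 1662: 365 days.
May 13, 1662 → May 13, 1663: 365 days.
May 13, 1663 → May 13, 1664: 366 days (Feb 29, 1664 is in that span).
May 13, 1664 → May 13, 1665: 365 days.
May 13, 1665 → May 13, 1666: 365 days.
May 13, 1666 → Jun 13, 1666: 31 days (May has 31).
Jun 13, 1666 → Jul 13, 1666: 30 days (June has 30).
Jul 13, 1666 → Aug 13, 1666: 31 days (July has 31).
Aug 13, 1666 → Sep 13, 1666: 31 days (August has 31).
Sep 13, 1666 → Oct 13, 1666: 30 days (September has 30).
Oct 13, 1666 → Nov 13, 1666: 31 days (October has 31).
Nov 13, 1666 → Dec 13, 1666: 30 days (November has 30).
Dec 13, 1666 → Jan 13, 1667: 31 days (December has 31).
Jan 13, 1667 → Feb 13, 1667: 31 days (January has 31).
Feb 13, 1667 → Mar 13, 1667: 28 days (February has 28).
Mar 13, 1667 → Apr 13, 1667: 31 days (March has 31).
Apr 13, 1667 → May 13, 1667: 30 days (April has 30).
May 13, 1667 → Jun 8, 1667: 26 days.
Total: 7696 days.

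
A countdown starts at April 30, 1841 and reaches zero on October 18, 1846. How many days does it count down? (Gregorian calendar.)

Apr 30, 1841 → Apr 30, 1842: 365 days.
Apr 30, 1842 → Apr 30, 1843: 365 days.
Apr 30, 1843 → Apr 30, 1844: 366 days (Feb 29, 1844 is in that span).
Apr 30, 1844 → Apr 30, 1845: 365 days.
Apr 30, 1845 → Apr 30, 1846: 365 days.
Apr 30, 1846 → May 30, 1846: 30 days (April has 30).
May 30, 1846 → Jun 30, 1846: 31 days (May has 31).
Jun 30, 1846 → Jul 30, 1846: 30 days (June has 30).
Jul 30, 1846 → Aug 30, 1846: 31 days (July has 31).
Aug 30, 1846 → Sep 30, 1846: 31 days (August has 31).
Sep 30, 1846 → Oct 18, 1846: 18 days.
Total: 1997 days.

1997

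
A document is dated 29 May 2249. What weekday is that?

Tuesday

Doomsday rule: the anchor day for the 2200s is Friday. For year 49: 49÷12 = 4 r 1, and 1÷4 = 0, so 4+1+0 = 5.
Friday + 5 ≡ Wednesday — that's 2249's doomsday.
In May the doomsday date is May 9.
May 29 is 20 days after May 9; 20 mod 7 = 6, so Wednesday + 6 = Tuesday.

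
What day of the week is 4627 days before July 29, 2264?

Friday

First find the weekday of Jul 29, 2264. Doomsday rule: the anchor day for the 2200s is Friday. For year 64: 64÷12 = 5 r 4, and 4÷4 = 1, so 5+4+1 = 10.
Friday + 10 ≡ Monday — that's 2264's doomsday.
In July the doomsday date is Jul 11.
Jul 29 is 18 days after Jul 11; 18 mod 7 = 4, so Monday + 4 = Friday.
4627 mod 7 = 0, so 4627 days before a Friday is Friday − 0 = Friday.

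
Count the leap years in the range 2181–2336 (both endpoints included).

37

Multiples of 4 in [2181,2336]: 39.
Of those, multiples of 100: 2 (not leap unless ÷400).
Multiples of 400: 0.
Leap years = 39 − 2 + 0 = 37.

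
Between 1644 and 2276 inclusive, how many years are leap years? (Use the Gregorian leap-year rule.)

Multiples of 4 in [1644,2276]: 159.
Of those, multiples of 100: 6 (not leap unless ÷400).
Multiples of 400: 1.
Leap years = 159 − 6 + 1 = 154.

154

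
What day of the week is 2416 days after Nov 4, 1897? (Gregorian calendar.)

Friday

First find the weekday of Nov 4, 1897. Doomsday rule: the anchor day for the 1800s is Friday. For year 97: 97÷12 = 8 r 1, and 1÷4 = 0, so 8+1+0 = 9.
Friday + 9 ≡ Sunday — that's 1897's doomsday.
In November the doomsday date is Nov 7.
Nov 4 is 3 days before Nov 7; 3 mod 7 = 3, so Sunday − 3 = Thursday.
2416 mod 7 = 1, so 2416 days after a Thursday is Thursday + 1 = Friday.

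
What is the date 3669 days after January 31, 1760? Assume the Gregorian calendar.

February 16, 1770

+366 (one year; includes Feb 29, 1760) → Jan 31, 1761 (3303 left).
+365 (one year) → Jan 31, 1762 (2938 left).
+365 (one year) → Jan 31, 1763 (2573 left).
+365 (one year) → Jan 31, 1764 (2208 left).
+366 (one year; includes Feb 29, 1764) → Jan 31, 1765 (1842 left).
+365 (one year) → Jan 31, 1766 (1477 left).
+365 (one year) → Jan 31, 1767 (1112 left).
+365 (one year) → Jan 31, 1768 (747 left).
+366 (one year; includes Feb 29, 1768) → Jan 31, 1769 (381 left).
Jan has 31 days: +1 → Feb 1, 1769 (380 left).
Feb has 28 days: +28 → Mar 1, 1769 (352 left).
Mar has 31 days: +31 → Apr 1, 1769 (321 left).
Apr has 30 days: +30 → May 1, 1769 (291 left).
May has 31 days: +31 → Jun 1, 1769 (260 left).
Jun has 30 days: +30 → Jul 1, 1769 (230 left).
Jul has 31 days: +31 → Aug 1, 1769 (199 left).
Aug has 31 days: +31 → Sep 1, 1769 (168 left).
Sep has 30 days: +30 → Oct 1, 1769 (138 left).
Oct has 31 days: +31 → Nov 1, 1769 (107 left).
Nov has 30 days: +30 → Dec 1, 1769 (77 left).
Dec has 31 days: +31 → Jan 1, 1770 (46 left).
Jan has 31 days: +31 → Feb 1, 1770 (15 left).
+15 → Feb 16, 1770.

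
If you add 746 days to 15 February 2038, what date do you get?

March 2, 2040

+365 (one year) → Feb 15, 2039 (381 left).
Feb has 28 days: +14 → Mar 1, 2039 (367 left).
Mar has 31 days: +31 → Apr 1, 2039 (336 left).
Apr has 30 days: +30 → May 1, 2039 (306 left).
May has 31 days: +31 → Jun 1, 2039 (275 left).
Jun has 30 days: +30 → Jul 1, 2039 (245 left).
Jul has 31 days: +31 → Aug 1, 2039 (214 left).
Aug has 31 days: +31 → Sep 1, 2039 (183 left).
Sep has 30 days: +30 → Oct 1, 2039 (153 left).
Oct has 31 days: +31 → Nov 1, 2039 (122 left).
Nov has 30 days: +30 → Dec 1, 2039 (92 left).
Dec has 31 days: +31 → Jan 1, 2040 (61 left).
Jan has 31 days: +31 → Feb 1, 2040 (30 left).
Feb has 29 days: +29 → Mar 1, 2040 (1 left).
+1 → Mar 2, 2040.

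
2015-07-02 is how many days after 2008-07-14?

2544

Jul 14, 2008 → Jul 14, 2009: 365 days.
Jul 14, 2009 → Jul 14, 2010: 365 days.
Jul 14, 2010 → Jul 14, 2011: 365 days.
Jul 14, 2011 → Jul 14, 2012: 366 days (Feb 29, 2012 is in that span).
Jul 14, 2012 → Jul 14, 2013: 365 days.
Jul 14, 2013 → Jul 14, 2014: 365 days.
Jul 14, 2014 → Aug 14, 2014: 31 days (July has 31).
Aug 14, 2014 → Sep 14, 2014: 31 days (August has 31).
Sep 14, 2014 → Oct 14, 2014: 30 days (September has 30).
Oct 14, 2014 → Nov 14, 2014: 31 days (October has 31).
Nov 14, 2014 → Dec 14, 2014: 30 days (November has 30).
Dec 14, 2014 → Jan 14, 2015: 31 days (December has 31).
Jan 14, 2015 → Feb 14, 2015: 31 days (January has 31).
Feb 14, 2015 → Mar 14, 2015: 28 days (February has 28).
Mar 14, 2015 → Apr 14, 2015: 31 days (March has 31).
Apr 14, 2015 → May 14, 2015: 30 days (April has 30).
May 14, 2015 → Jun 14, 2015: 31 days (May has 31).
Jun 14, 2015 → Jul 2, 2015: 18 days.
Total: 2544 days.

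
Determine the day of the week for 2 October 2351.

Doomsday rule: the anchor day for the 2300s is Wednesday. For year 51: 51÷12 = 4 r 3, and 3÷4 = 0, so 4+3+0 = 7.
Wednesday + 7 ≡ Wednesday — that's 2351's doomsday.
In October the doomsday date is Oct 10.
Oct 2 is 8 days before Oct 10; 8 mod 7 = 1, so Wednesday − 1 = Tuesday.

Tuesday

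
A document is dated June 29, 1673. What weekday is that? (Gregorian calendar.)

Doomsday rule: the anchor day for the 1600s is Tuesday. For year 73: 73÷12 = 6 r 1, and 1÷4 = 0, so 6+1+0 = 7.
Tuesday + 7 ≡ Tuesday — that's 1673's doomsday.
In June the doomsday date is Jun 6.
Jun 29 is 23 days after Jun 6; 23 mod 7 = 2, so Tuesday + 2 = Thursday.

Thursday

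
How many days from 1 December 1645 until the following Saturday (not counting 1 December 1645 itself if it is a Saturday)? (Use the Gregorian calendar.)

Dec 1, 1645 is a Friday.
From Friday to the next Saturday is 1 day.

1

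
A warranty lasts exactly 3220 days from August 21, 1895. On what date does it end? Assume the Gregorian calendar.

+366 (one year; includes Feb 29, 1896) → Aug 21, 1896 (2854 left).
+365 (one year) → Aug 21, 1897 (2489 left).
+365 (one year) → Aug 21, 1898 (2124 left).
+365 (one year) → Aug 21, 1899 (1759 left).
+365 (one year) → Aug 21, 1900 (1394 left).
+365 (one year) → Aug 21, 1901 (1029 left).
+365 (one year) → Aug 21, 1902 (664 left).
+365 (one year) → Aug 21, 1903 (299 left).
Aug has 31 days: +11 → Sep 1, 1903 (288 left).
Sep has 30 days: +30 → Oct 1, 1903 (258 left).
Oct has 31 days: +31 → Nov 1, 1903 (227 left).
Nov has 30 days: +30 → Dec 1, 1903 (197 left).
Dec has 31 days: +31 → Jan 1, 1904 (166 left).
Jan has 31 days: +31 → Feb 1, 1904 (135 left).
Feb has 29 days: +29 → Mar 1, 1904 (106 left).
Mar has 31 days: +31 → Apr 1, 1904 (75 left).
Apr has 30 days: +30 → May 1, 1904 (45 left).
May has 31 days: +31 → Jun 1, 1904 (14 left).
+14 → Jun 15, 1904.

June 15, 1904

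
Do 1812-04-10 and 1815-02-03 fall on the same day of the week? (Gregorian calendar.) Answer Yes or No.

Yes

From Apr 10, 1812 to Feb 3, 1815 is 1029 days.
1029 mod 7 = 0, so they are the same weekday.
(Apr 10, 1812 is a Friday; Feb 3, 1815 is a Friday.)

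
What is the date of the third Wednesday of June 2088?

June 16, 2088

June 1, 2088 is a Tuesday.
The first Wednesday is therefore June 2 (1 days later).
The third Wednesday is 2 + 2×7 = June 16.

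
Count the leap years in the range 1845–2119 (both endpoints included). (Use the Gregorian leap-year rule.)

Multiples of 4 in [1845,2119]: 68.
Of those, multiples of 100: 3 (not leap unless ÷400).
Multiples of 400: 1.
Leap years = 68 − 3 + 1 = 66.

66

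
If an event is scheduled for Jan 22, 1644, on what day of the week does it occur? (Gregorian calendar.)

Doomsday rule: the anchor day for the 1600s is Tuesday. For year 44: 44÷12 = 3 r 8, and 8÷4 = 2, so 3+8+2 = 13.
Tuesday + 13 ≡ Monday — that's 1644's doomsday.
In January the doomsday date is Jan 4 (1644 is a leap year (divisible by 4)).
Jan 22 is 18 days after Jan 4; 18 mod 7 = 4, so Monday + 4 = Friday.

Friday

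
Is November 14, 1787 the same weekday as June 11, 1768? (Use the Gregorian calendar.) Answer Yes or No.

From Jun 11, 1768 to Nov 14, 1787 is 7095 days.
7095 mod 7 = 4, so they are different weekdays.
(Jun 11, 1768 is a Saturday; Nov 14, 1787 is a Wednesday.)

No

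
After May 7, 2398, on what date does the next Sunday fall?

May 7, 2398 is a Thursday.
From Thursday to the next Sunday is 3 days.
May 7, 2398 + 3 = May 10, 2398.

May 10, 2398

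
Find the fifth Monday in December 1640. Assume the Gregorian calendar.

December 1, 1640 is a Saturday.
The first Monday is therefore December 3 (2 days later).
The fifth Monday is 3 + 4×7 = December 31.

December 31, 1640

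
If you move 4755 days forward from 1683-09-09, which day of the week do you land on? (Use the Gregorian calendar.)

Saturday

Sep 9, 1683 is a Thursday.
4755 mod 7 = 2, so 4755 days after a Thursday is Thursday + 2 = Saturday.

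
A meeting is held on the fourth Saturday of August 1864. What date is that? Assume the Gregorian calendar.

August 27, 1864

August 1, 1864 is a Monday.
The first Saturday is therefore August 6 (5 days later).
The fourth Saturday is 6 + 3×7 = August 27.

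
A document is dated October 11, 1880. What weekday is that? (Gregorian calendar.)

Monday

Doomsday rule: the anchor day for the 1800s is Friday. For year 80: 80÷12 = 6 r 8, and 8÷4 = 2, so 6+8+2 = 16.
Friday + 16 ≡ Sunday — that's 1880's doomsday.
In October the doomsday date is Oct 10.
Oct 11 is 1 day after Oct 10; 1 mod 7 = 1, so Sunday + 1 = Monday.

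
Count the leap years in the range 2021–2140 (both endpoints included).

29

Multiples of 4 in [2021,2140]: 30.
Of those, multiples of 100: 1 (not leap unless ÷400).
Multiples of 400: 0.
Leap years = 30 − 1 + 0 = 29.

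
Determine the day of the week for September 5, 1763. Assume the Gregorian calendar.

Doomsday rule: the anchor day for the 1700s is Sunday. For year 63: 63÷12 = 5 r 3, and 3÷4 = 0, so 5+3+0 = 8.
Sunday + 8 ≡ Monday — that's 1763's doomsday.
In September the doomsday date is Sep 5.
Sep 5 is the doomsday itself: Monday.

Monday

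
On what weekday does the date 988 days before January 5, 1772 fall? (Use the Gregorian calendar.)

Jan 5, 1772 is a Sunday.
988 mod 7 = 1, so 988 days before a Sunday is Sunday − 1 = Saturday.

Saturday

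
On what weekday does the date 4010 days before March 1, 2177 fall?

Sunday

First find the weekday of Mar 1, 2177. Doomsday rule: the anchor day for the 2100s is Sunday. For year 77: 77÷12 = 6 r 5, and 5÷4 = 1, so 6+5+1 = 12.
Sunday + 12 ≡ Friday — that's 2177's doomsday.
In March the doomsday date is Mar 14.
Mar 1 is 13 days before Mar 14; 13 mod 7 = 6, so Friday − 6 = Saturday.
4010 mod 7 = 6, so 4010 days before a Saturday is Saturday − 6 = Sunday.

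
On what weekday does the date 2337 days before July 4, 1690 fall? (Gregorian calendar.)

Wednesday

First find the weekday of Jul 4, 1690. Doomsday rule: the anchor day for the 1600s is Tuesday. For year 90: 90÷12 = 7 r 6, and 6÷4 = 1, so 7+6+1 = 14.
Tuesday + 14 ≡ Tuesday — that's 1690's doomsday.
In July the doomsday date is Jul 11.
Jul 4 is 7 days before Jul 11; 7 mod 7 = 0, so Tuesday − 0 = Tuesday.
2337 mod 7 = 6, so 2337 days before a Tuesday is Tuesday − 6 = Wednesday.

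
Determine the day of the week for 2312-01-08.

Monday

Doomsday rule: the anchor day for the 2300s is Wednesday. For year 12: 12÷12 = 1 r 0, and 0÷4 = 0, so 1+0+0 = 1.
Wednesday + 1 ≡ Thursday — that's 2312's doomsday.
In January the doomsday date is Jan 4 (2312 is a leap year (divisible by 4)).
Jan 8 is 4 days after Jan 4; 4 mod 7 = 4, so Thursday + 4 = Monday.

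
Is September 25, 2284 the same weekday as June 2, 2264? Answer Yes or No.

Yes

From Jun 2, 2264 to Sep 25, 2284 is 7420 days.
7420 mod 7 = 0, so they are the same weekday.
(Jun 2, 2264 is a Thursday; Sep 25, 2284 is a Thursday.)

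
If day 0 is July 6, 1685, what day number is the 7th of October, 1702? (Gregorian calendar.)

Jul 6, 1685 → Jul 6, 1686: 365 days.
Jul 6, 1686 → Jul 6, 1687: 365 days.
Jul 6, 1687 → Jul 6, 1688: 366 days (Feb 29, 1688 is in that span).
Jul 6, 1688 → Jul 6, 1689: 365 days.
Jul 6, 1689 → Jul 6, 1690: 365 days.
Jul 6, 1690 → Jul 6, 1691: 365 days.
Jul 6, 1691 → Jul 6, 1692: 366 days (Feb 29, 1692 is in that span).
Jul 6, 1692 → Jul 6, 1693: 365 days.
Jul 6, 1693 → Jul 6, 1694: 365 days.
Jul 6, 1694 → Jul 6, 1695: 365 days.
Jul 6, 1695 → Jul 6, 1696: 366 days (Feb 29, 1696 is in that span).
Jul 6, 1696 → Jul 6, 1697: 365 days.
Jul 6, 1697 → Jul 6, 1698: 365 days.
Jul 6, 1698 → Jul 6, 1699: 365 days.
Jul 6, 1699 → Jul 6, 1700: 365 days.
Jul 6, 1700 → Jul 6, 1701: 365 days.
Jul 6, 1701 → Jul 6, 1702: 365 days.
Jul 6, 1702 → Aug 6, 1702: 31 days (July has 31).
Aug 6, 1702 → Sep 6, 1702: 31 days (August has 31).
Sep 6, 1702 → Oct 6, 1702: 30 days (September has 30).
Oct 6, 1702 → Oct 7, 1702: 1 days.
Total: 6301 days.

6301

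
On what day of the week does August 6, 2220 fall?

Doomsday rule: the anchor day for the 2200s is Friday. For year 20: 20÷12 = 1 r 8, and 8÷4 = 2, so 1+8+2 = 11.
Friday + 11 ≡ Tuesday — that's 2220's doomsday.
In August the doomsday date is Aug 8.
Aug 6 is 2 days before Aug 8; 2 mod 7 = 2, so Tuesday − 2 = Sunday.

Sunday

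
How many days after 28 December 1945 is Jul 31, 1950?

Dec 28, 1945 → Dec 28, 1946: 365 days.
Dec 28, 1946 → Dec 28, 1947: 365 days.
Dec 28, 1947 → Dec 28, 1948: 366 days (Feb 29, 1948 is in that span).
Dec 28, 1948 → Dec 28, 1949: 365 days.
Dec 28, 1949 → Jan 28, 1950: 31 days (December has 31).
Jan 28, 1950 → Feb 28, 1950: 31 days (January has 31).
Feb 28, 1950 → Mar 28, 1950: 28 days (February has 28).
Mar 28, 1950 → Apr 28, 1950: 31 days (March has 31).
Apr 28, 1950 → May 28, 1950: 30 days (April has 30).
May 28, 1950 → Jun 28, 1950: 31 days (May has 31).
Jun 28, 1950 → Jul 28, 1950: 30 days (June has 30).
Jul 28, 1950 → Jul 31, 1950: 3 days.
Total: 1676 days.

1676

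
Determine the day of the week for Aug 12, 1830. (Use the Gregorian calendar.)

Thursday

Doomsday rule: the anchor day for the 1800s is Friday. For year 30: 30÷12 = 2 r 6, and 6÷4 = 1, so 2+6+1 = 9.
Friday + 9 ≡ Sunday — that's 1830's doomsday.
In August the doomsday date is Aug 8.
Aug 12 is 4 days after Aug 8; 4 mod 7 = 4, so Sunday + 4 = Thursday.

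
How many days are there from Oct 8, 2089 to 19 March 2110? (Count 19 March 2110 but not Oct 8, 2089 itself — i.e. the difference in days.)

Oct 8, 2089 → Oct 8, 2090: 365 days.
Oct 8, 2090 → Oct 8, 2091: 365 days.
Oct 8, 2091 → Oct 8, 2092: 366 days (Feb 29, 2092 is in that span).
Oct 8, 2092 → Oct 8, 2093: 365 days.
Oct 8, 2093 → Oct 8, 2094: 365 days.
Oct 8, 2094 → Oct 8, 2095: 365 days.
Oct 8, 2095 → Oct 8, 2096: 366 days (Feb 29, 2096 is in that span).
Oct 8, 2096 → Oct 8, 2097: 365 days.
Oct 8, 2097 → Oct 8, 2098: 365 days.
Oct 8, 2098 → Oct 8, 2099: 365 days.
Oct 8, 2099 → Oct 8, 2100: 365 days.
Oct 8, 2100 → Oct 8, 2101: 365 days.
Oct 8, 2101 → Oct 8, 2102: 365 days.
Oct 8, 2102 → Oct 8, 2103: 365 days.
Oct 8, 2103 → Oct 8, 2104: 366 days (Feb 29, 2104 is in that span).
Oct 8, 2104 → Oct 8, 2105: 365 days.
Oct 8, 2105 → Oct 8, 2106: 365 days.
Oct 8, 2106 → Oct 8, 2107: 365 days.
Oct 8, 2107 → Oct 8, 2108: 366 days (Feb 29, 2108 is in that span).
Oct 8, 2108 → Oct 8, 2109: 365 days.
Oct 8, 2109 → Nov 8, 2109: 31 days (October has 31).
Nov 8, 2109 → Dec 8, 2109: 30 days (November has 30).
Dec 8, 2109 → Jan 8, 2110: 31 days (December has 31).
Jan 8, 2110 → Feb 8, 2110: 31 days (January has 31).
Feb 8, 2110 → Mar 8, 2110: 28 days (February has 28).
Mar 8, 2110 → Mar 19, 2110: 11 days.
Total: 7466 days.

7466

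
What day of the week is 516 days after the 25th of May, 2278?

May 25, 2278 is a Saturday.
516 mod 7 = 5, so 516 days after a Saturday is Saturday + 5 = Thursday.

Thursday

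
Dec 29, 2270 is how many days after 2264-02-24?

Feb 24, 2264 → Feb 24, 2265: 366 days (Feb 29, 2264 is in that span).
Feb 24, 2265 → Feb 24, 2266: 365 days.
Feb 24, 2266 → Feb 24, 2267: 365 days.
Feb 24, 2267 → Feb 24, 2268: 365 days.
Feb 24, 2268 → Feb 24, 2269: 366 days (Feb 29, 2268 is in that span).
Feb 24, 2269 → Feb 24, 2270: 365 days.
Feb 24, 2270 → Mar 24, 2270: 28 days (February has 28).
Mar 24, 2270 → Apr 24, 2270: 31 days (March has 31).
Apr 24, 2270 → May 24, 2270: 30 days (April has 30).
May 24, 2270 → Jun 24, 2270: 31 days (May has 31).
Jun 24, 2270 → Jul 24, 2270: 30 days (June has 30).
Jul 24, 2270 → Aug 24, 2270: 31 days (July has 31).
Aug 24, 2270 → Sep 24, 2270: 31 days (August has 31).
Sep 24, 2270 → Oct 24, 2270: 30 days (September has 30).
Oct 24, 2270 → Nov 24, 2270: 31 days (October has 31).
Nov 24, 2270 → Dec 24, 2270: 30 days (November has 30).
Dec 24, 2270 → Dec 29, 2270: 5 days.
Total: 2500 days.

2500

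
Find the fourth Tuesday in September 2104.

September 1, 2104 is a Monday.
The first Tuesday is therefore September 2 (1 days later).
The fourth Tuesday is 2 + 3×7 = September 23.

September 23, 2104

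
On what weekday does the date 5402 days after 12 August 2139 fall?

Monday

Aug 12, 2139 is a Wednesday.
5402 mod 7 = 5, so 5402 days after a Wednesday is Wednesday + 5 = Monday.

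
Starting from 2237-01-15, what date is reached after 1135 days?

February 24, 2240

+365 (one year) → Jan 15, 2238 (770 left).
+365 (one year) → Jan 15, 2239 (405 left).
+365 (one year) → Jan 15, 2240 (40 left).
Jan has 31 days: +17 → Feb 1, 2240 (23 left).
+23 → Feb 24, 2240.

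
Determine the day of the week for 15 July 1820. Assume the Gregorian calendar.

Doomsday rule: the anchor day for the 1800s is Friday. For year 20: 20÷12 = 1 r 8, and 8÷4 = 2, so 1+8+2 = 11.
Friday + 11 ≡ Tuesday — that's 1820's doomsday.
In July the doomsday date is Jul 11.
Jul 15 is 4 days after Jul 11; 4 mod 7 = 4, so Tuesday + 4 = Saturday.

Saturday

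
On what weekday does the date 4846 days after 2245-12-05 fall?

First find the weekday of Dec 5, 2245. Doomsday rule: the anchor day for the 2200s is Friday. For year 45: 45÷12 = 3 r 9, and 9÷4 = 2, so 3+9+2 = 14.
Friday + 14 ≡ Friday — that's 2245's doomsday.
In December the doomsday date is Dec 12.
Dec 5 is 7 days before Dec 12; 7 mod 7 = 0, so Friday − 0 = Friday.
4846 mod 7 = 2, so 4846 days after a Friday is Friday + 2 = Sunday.

Sunday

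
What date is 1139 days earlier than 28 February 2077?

−366 (one year; includes Feb 29, 2076) → Feb 28, 2076 (773 left).
−365 (one year) → Feb 28, 2075 (408 left).
−365 (one year) → Feb 28, 2074 (43 left).
−28 → Jan 31, 2074 (end of Jan, 31 days; 15 left).
−15 → Jan 16, 2074.

January 16, 2074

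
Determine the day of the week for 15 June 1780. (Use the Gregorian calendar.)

Thursday

Doomsday rule: the anchor day for the 1700s is Sunday. For year 80: 80÷12 = 6 r 8, and 8÷4 = 2, so 6+8+2 = 16.
Sunday + 16 ≡ Tuesday — that's 1780's doomsday.
In June the doomsday date is Jun 6.
Jun 15 is 9 days after Jun 6; 9 mod 7 = 2, so Tuesday + 2 = Thursday.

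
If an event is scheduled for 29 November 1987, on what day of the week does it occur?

Sunday

January 1, 1987 is a Thursday.
Jan 1, 1987 → Feb 1, 1987: 31 days (January has 31).
Feb 1, 1987 → Mar 1, 1987: 28 days (February has 28).
Mar 1, 1987 → Apr 1, 1987: 31 days (March has 31).
Apr 1, 1987 → May 1, 1987: 30 days (April has 30).
May 1, 1987 → Jun 1, 1987: 31 days (May has 31).
Jun 1, 1987 → Jul 1, 1987: 30 days (June has 30).
Jul 1, 1987 → Aug 1, 1987: 31 days (July has 31).
Aug 1, 1987 → Sep 1, 1987: 31 days (August has 31).
Sep 1, 1987 → Oct 1, 1987: 30 days (September has 30).
Oct 1, 1987 → Nov 1, 1987: 31 days (October has 31).
Nov 1, 1987 → Nov 29, 1987: 28 days.
Total: 332 days.
332 mod 7 = 3, so Thursday + 3 = Sunday.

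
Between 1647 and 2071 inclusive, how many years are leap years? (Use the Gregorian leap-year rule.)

103

Multiples of 4 in [1647,2071]: 106.
Of those, multiples of 100: 4 (not leap unless ÷400).
Multiples of 400: 1.
Leap years = 106 − 4 + 1 = 103.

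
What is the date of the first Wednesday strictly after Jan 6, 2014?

January 8, 2014

Jan 6, 2014 is a Monday.
From Monday to the next Wednesday is 2 days.
Jan 6, 2014 + 2 = Jan 8, 2014.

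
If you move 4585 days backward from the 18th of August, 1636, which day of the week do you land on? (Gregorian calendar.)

First find the weekday of Aug 18, 1636. Doomsday rule: the anchor day for the 1600s is Tuesday. For year 36: 36÷12 = 3 r 0, and 0÷4 = 0, so 3+0+0 = 3.
Tuesday + 3 ≡ Friday — that's 1636's doomsday.
In August the doomsday date is Aug 8.
Aug 18 is 10 days after Aug 8; 10 mod 7 = 3, so Friday + 3 = Monday.
4585 mod 7 = 0, so 4585 days before a Monday is Monday − 0 = Monday.

Monday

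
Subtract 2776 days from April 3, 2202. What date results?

August 26, 2194

−365 (one year) → Apr 3, 2201 (2411 left).
−365 (one year) → Apr 3, 2200 (2046 left).
−365 (one year) → Apr 3, 2199 (1681 left).
−365 (one year) → Apr 3, 2198 (1316 left).
−365 (one year) → Apr 3, 2197 (951 left).
−365 (one year) → Apr 3, 2196 (586 left).
−366 (one year; includes Feb 29, 2196) → Apr 3, 2195 (220 left).
−3 → Mar 31, 2195 (end of Mar, 31 days; 217 left).
−31 → Feb 28, 2195 (end of Feb, 28 days; 186 left).
−28 → Jan 31, 2195 (end of Jan, 31 days; 158 left).
−31 → Dec 31, 2194 (end of Dec, 31 days; 127 left).
−31 → Nov 30, 2194 (end of Nov, 30 days; 96 left).
−30 → Oct 31, 2194 (end of Oct, 31 days; 66 left).
−31 → Sep 30, 2194 (end of Sep, 30 days; 35 left).
−30 → Aug 31, 2194 (end of Aug, 31 days; 5 left).
−5 → Aug 26, 2194.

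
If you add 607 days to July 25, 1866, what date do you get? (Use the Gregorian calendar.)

+365 (one year) → Jul 25, 1867 (242 left).
Jul has 31 days: +7 → Aug 1, 1867 (235 left).
Aug has 31 days: +31 → Sep 1, 1867 (204 left).
Sep has 30 days: +30 → Oct 1, 1867 (174 left).
Oct has 31 days: +31 → Nov 1, 1867 (143 left).
Nov has 30 days: +30 → Dec 1, 1867 (113 left).
Dec has 31 days: +31 → Jan 1, 1868 (82 left).
Jan has 31 days: +31 → Feb 1, 1868 (51 left).
Feb has 29 days: +29 → Mar 1, 1868 (22 left).
+22 → Mar 23, 1868.

March 23, 1868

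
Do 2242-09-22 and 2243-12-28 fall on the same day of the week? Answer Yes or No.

From Sep 22, 2242 to Dec 28, 2243 is 462 days.
462 mod 7 = 0, so they are the same weekday.
(Sep 22, 2242 is a Thursday; Dec 28, 2243 is a Thursday.)

Yes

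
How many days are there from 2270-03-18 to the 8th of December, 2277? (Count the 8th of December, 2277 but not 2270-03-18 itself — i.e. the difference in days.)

Mar 18, 2270 → Mar 18, 2271: 365 days.
Mar 18, 2271 → Mar 18, 2272: 366 days (Feb 29, 2272 is in that span).
Mar 18, 2272 → Mar 18, 2273: 365 days.
Mar 18, 2273 → Mar 18, 2274: 365 days.
Mar 18, 2274 → Mar 18, 2275: 365 days.
Mar 18, 2275 → Mar 18, 2276: 366 days (Feb 29, 2276 is in that span).
Mar 18, 2276 → Mar 18, 2277: 365 days.
Mar 18, 2277 → Apr 18, 2277: 31 days (March has 31).
Apr 18, 2277 → May 18, 2277: 30 days (April has 30).
May 18, 2277 → Jun 18, 2277: 31 days (May has 31).
Jun 18, 2277 → Jul 18, 2277: 30 days (June has 30).
Jul 18, 2277 → Aug 18, 2277: 31 days (July has 31).
Aug 18, 2277 → Sep 18, 2277: 31 days (August has 31).
Sep 18, 2277 → Oct 18, 2277: 30 days (September has 30).
Oct 18, 2277 → Nov 18, 2277: 31 days (October has 31).
Nov 18, 2277 → Dec 8, 2277: 20 days.
Total: 2822 days.

2822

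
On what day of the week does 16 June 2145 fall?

Doomsday rule: the anchor day for the 2100s is Sunday. For year 45: 45÷12 = 3 r 9, and 9÷4 = 2, so 3+9+2 = 14.
Sunday + 14 ≡ Sunday — that's 2145's doomsday.
In June the doomsday date is Jun 6.
Jun 16 is 10 days after Jun 6; 10 mod 7 = 3, so Sunday + 3 = Wednesday.

Wednesday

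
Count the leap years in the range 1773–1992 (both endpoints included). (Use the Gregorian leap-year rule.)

Multiples of 4 in [1773,1992]: 55.
Of those, multiples of 100: 2 (not leap unless ÷400).
Multiples of 400: 0.
Leap years = 55 − 2 + 0 = 53.

53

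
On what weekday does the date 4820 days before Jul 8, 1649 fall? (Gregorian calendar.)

Sunday

Jul 8, 1649 is a Thursday.
4820 mod 7 = 4, so 4820 days before a Thursday is Thursday − 4 = Sunday.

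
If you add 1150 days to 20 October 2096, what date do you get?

December 14, 2099

+365 (one year) → Oct 20, 2097 (785 left).
+365 (one year) → Oct 20, 2098 (420 left).
+365 (one year) → Oct 20, 2099 (55 left).
Oct has 31 days: +12 → Nov 1, 2099 (43 left).
Nov has 30 days: +30 → Dec 1, 2099 (13 left).
+13 → Dec 14, 2099.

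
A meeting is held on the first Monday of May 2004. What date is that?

May 3, 2004

May 1, 2004 is a Saturday.
The first Monday is therefore May 3 (2 days later).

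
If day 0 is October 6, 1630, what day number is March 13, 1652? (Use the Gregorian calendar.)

7829

Oct 6, 1630 → Oct 6, 1631: 365 days.
Oct 6, 1631 → Oct 6, 1632: 366 days (Feb 29, 1632 is in that span).
Oct 6, 1632 → Oct 6, 1633: 365 days.
Oct 6, 1633 → Oct 6, 1634: 365 days.
Oct 6, 1634 → Oct 6, 1635: 365 days.
Oct 6, 1635 → Oct 6, 1636: 366 days (Feb 29, 1636 is in that span).
Oct 6, 1636 → Oct 6, 1637: 365 days.
Oct 6, 1637 → Oct 6, 1638: 365 days.
Oct 6, 1638 → Oct 6, 1639: 365 days.
Oct 6, 1639 → Oct 6, 1640: 366 days (Feb 29, 1640 is in that span).
Oct 6, 1640 → Oct 6, 1641: 365 days.
Oct 6, 1641 → Oct 6, 1642: 365 days.
Oct 6, 1642 → Oct 6, 1643: 365 days.
Oct 6, 1643 → Oct 6, 1644: 366 days (Feb 29, 1644 is in that span).
Oct 6, 1644 → Oct 6, 1645: 365 days.
Oct 6, 1645 → Oct 6, 1646: 365 days.
Oct 6, 1646 → Oct 6, 1647: 365 days.
Oct 6, 1647 → Oct 6, 1648: 366 days (Feb 29, 1648 is in that span).
Oct 6, 1648 → Oct 6, 1649: 365 days.
Oct 6, 1649 → Oct 6, 1650: 365 days.
Oct 6, 1650 → Oct 6, 1651: 365 days.
Oct 6, 1651 → Nov 6, 1651: 31 days (October has 31).
Nov 6, 1651 → Dec 6, 1651: 30 days (November has 30).
Dec 6, 1651 → Jan 6, 1652: 31 days (December has 31).
Jan 6, 1652 → Feb 6, 1652: 31 days (January has 31).
Feb 6, 1652 → Mar 6, 1652: 29 days (February has 29).
Mar 6, 1652 → Mar 13, 1652: 7 days.
Total: 7829 days.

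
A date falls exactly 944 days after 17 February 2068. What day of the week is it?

Feb 17, 2068 is a Friday.
944 mod 7 = 6, so 944 days after a Friday is Friday + 6 = Thursday.

Thursday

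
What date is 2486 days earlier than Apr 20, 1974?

−365 (one year) → Apr 20, 1973 (2121 left).
−365 (one year) → Apr 20, 1972 (1756 left).
−366 (one year; includes Feb 29, 1972) → Apr 20, 1971 (1390 left).
−365 (one year) → Apr 20, 1970 (1025 left).
−365 (one year) → Apr 20, 1969 (660 left).
−365 (one year) → Apr 20, 1968 (295 left).
−20 → Mar 31, 1968 (end of Mar, 31 days; 275 left).
−31 → Feb 29, 1968 (end of Feb, 29 days; 244 left).
−29 → Jan 31, 1968 (end of Jan, 31 days; 215 left).
−31 → Dec 31, 1967 (end of Dec, 31 days; 184 left).
−31 → Nov 30, 1967 (end of Nov, 30 days; 153 left).
−30 → Oct 31, 1967 (end of Oct, 31 days; 123 left).
−31 → Sep 30, 1967 (end of Sep, 30 days; 92 left).
−30 → Aug 31, 1967 (end of Aug, 31 days; 62 left).
−31 → Jul 31, 1967 (end of Jul, 31 days; 31 left).
−31 → Jun 30, 1967 (end of Jun, 30 days; 0 left).

June 30, 1967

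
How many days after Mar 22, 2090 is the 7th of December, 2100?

Mar 22, 2090 → Mar 22, 2091: 365 days.
Mar 22, 2091 → Mar 22, 2092: 366 days (Feb 29, 2092 is in that span).
Mar 22, 2092 → Mar 22, 2093: 365 days.
Mar 22, 2093 → Mar 22, 2094: 365 days.
Mar 22, 2094 → Mar 22, 2095: 365 days.
Mar 22, 2095 → Mar 22, 2096: 366 days (Feb 29, 2096 is in that span).
Mar 22, 2096 → Mar 22, 2097: 365 days.
Mar 22, 2097 → Mar 22, 2098: 365 days.
Mar 22, 2098 → Mar 22, 2099: 365 days.
Mar 22, 2099 → Mar 22, 2100: 365 days.
Mar 22, 2100 → Apr 22, 2100: 31 days (March has 31).
Apr 22, 2100 → May 22, 2100: 30 days (April has 30).
May 22, 2100 → Jun 22, 2100: 31 days (May has 31).
Jun 22, 2100 → Jul 22, 2100: 30 days (June has 30).
Jul 22, 2100 → Aug 22, 2100: 31 days (July has 31).
Aug 22, 2100 → Sep 22, 2100: 31 days (August has 31).
Sep 22, 2100 → Oct 22, 2100: 30 days (September has 30).
Oct 22, 2100 → Nov 22, 2100: 31 days (October has 31).
Nov 22, 2100 → Dec 7, 2100: 15 days.
Total: 3912 days.

3912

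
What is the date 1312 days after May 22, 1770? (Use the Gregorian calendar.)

December 24, 1773

+365 (one year) → May 22, 1771 (947 left).
+366 (one year; includes Feb 29, 1772) → May 22, 1772 (581 left).
+365 (one year) → May 22, 1773 (216 left).
May has 31 days: +10 → Jun 1, 1773 (206 left).
Jun has 30 days: +30 → Jul 1, 1773 (176 left).
Jul has 31 days: +31 → Aug 1, 1773 (145 left).
Aug has 31 days: +31 → Sep 1, 1773 (114 left).
Sep has 30 days: +30 → Oct 1, 1773 (84 left).
Oct has 31 days: +31 → Nov 1, 1773 (53 left).
Nov has 30 days: +30 → Dec 1, 1773 (23 left).
+23 → Dec 24, 1773.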